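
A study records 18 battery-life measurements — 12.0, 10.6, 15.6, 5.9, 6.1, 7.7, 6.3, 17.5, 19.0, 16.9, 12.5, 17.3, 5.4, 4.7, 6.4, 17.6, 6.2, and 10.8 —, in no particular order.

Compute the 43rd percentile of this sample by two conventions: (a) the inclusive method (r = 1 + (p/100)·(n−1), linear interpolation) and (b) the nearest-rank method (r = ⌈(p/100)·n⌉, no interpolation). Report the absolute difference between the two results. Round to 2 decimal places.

0.90

Sorted: 4.7, 5.4, 5.9, 6.1, 6.2, 6.3, 6.4, 7.7, 10.6, 10.8, 12.0, 12.5, 15.6, 16.9, 17.3, 17.5, 17.6, 19.0.
n = 18.
(a) r = 8.31; between ranks 8 (7.7) and 9 (10.6): 8.599.
(b) the nearest-rank method: rank 8 → 7.7.
|8.599 − 7.7| = 0.899.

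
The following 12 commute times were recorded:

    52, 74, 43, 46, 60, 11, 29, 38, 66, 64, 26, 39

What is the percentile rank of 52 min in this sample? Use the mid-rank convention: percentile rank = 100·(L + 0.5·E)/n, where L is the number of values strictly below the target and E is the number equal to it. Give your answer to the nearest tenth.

62.5

Sorted: 11, 26, 29, 38, 39, 43, 46, 52, 60, 64, 66, 74.
Count below 52: L = 7; count equal: E = 1; n = 12.
Percentile rank = 100·(7 + 0.5·1)/12 = 100·7.5/12 = 62.5.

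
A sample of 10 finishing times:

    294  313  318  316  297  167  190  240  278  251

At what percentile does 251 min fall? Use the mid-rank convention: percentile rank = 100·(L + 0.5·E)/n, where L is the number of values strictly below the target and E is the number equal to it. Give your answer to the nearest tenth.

35.0

Sorted: 167, 190, 240, 251, 278, 294, 297, 313, 316, 318.
Count below 251: L = 3; count equal: E = 1; n = 10.
Percentile rank = 100·(3 + 0.5·1)/10 = 100·3.5/10 = 35.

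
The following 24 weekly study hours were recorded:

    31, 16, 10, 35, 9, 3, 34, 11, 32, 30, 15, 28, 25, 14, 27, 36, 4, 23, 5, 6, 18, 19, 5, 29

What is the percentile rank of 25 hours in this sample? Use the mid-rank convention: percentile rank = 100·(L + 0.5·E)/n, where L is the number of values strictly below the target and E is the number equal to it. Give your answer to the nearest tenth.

Sorted: 3, 4, 5, 5, 6, 9, 10, 11, 14, 15, 16, 18, 19, 23, 25, 27, 28, 29, 30, 31, 32, 34, 35, 36.
Count below 25: L = 14; count equal: E = 1; n = 24.
Percentile rank = 100·(14 + 0.5·1)/24 = 100·14.5/24 = 60.42.

60.4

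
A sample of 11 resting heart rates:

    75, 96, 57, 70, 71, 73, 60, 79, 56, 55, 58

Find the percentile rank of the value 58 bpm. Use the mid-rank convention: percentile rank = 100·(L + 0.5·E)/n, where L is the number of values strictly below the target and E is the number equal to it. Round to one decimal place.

Sorted: 55, 56, 57, 58, 60, 70, 71, 73, 75, 79, 96.
Count below 58: L = 3; count equal: E = 1; n = 11.
Percentile rank = 100·(3 + 0.5·1)/11 = 100·3.5/11 = 31.82.

31.8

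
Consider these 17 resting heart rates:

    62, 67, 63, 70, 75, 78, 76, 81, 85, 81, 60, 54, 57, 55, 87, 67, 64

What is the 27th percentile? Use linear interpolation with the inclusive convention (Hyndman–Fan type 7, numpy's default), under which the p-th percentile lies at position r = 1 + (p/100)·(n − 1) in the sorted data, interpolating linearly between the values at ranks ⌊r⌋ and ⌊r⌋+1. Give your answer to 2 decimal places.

62.32

Sorted: 54, 55, 57, 60, 62, 63, 64, 67, 67, 70, 75, 76, 78, 81, 81, 85, 87.
n = 17.
r = 1 + (27/100)·(17 − 1) = 1 + 4.32 = 5.32.
Rank 5 is 62 and rank 6 is 63.
Interpolate: 62 + 0.32·(63 − 62) = 62 + 0.32·1 = 62.32.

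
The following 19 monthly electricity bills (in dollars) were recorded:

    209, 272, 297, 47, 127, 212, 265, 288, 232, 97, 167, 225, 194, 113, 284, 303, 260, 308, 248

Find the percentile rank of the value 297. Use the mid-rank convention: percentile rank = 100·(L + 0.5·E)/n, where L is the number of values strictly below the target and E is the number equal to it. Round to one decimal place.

Sorted: 47, 97, 113, 127, 167, 194, 209, 212, 225, 232, 248, 260, 265, 272, 284, 288, 297, 303, 308.
Count below 297: L = 16; count equal: E = 1; n = 19.
Percentile rank = 100·(16 + 0.5·1)/19 = 100·16.5/19 = 86.84.

86.8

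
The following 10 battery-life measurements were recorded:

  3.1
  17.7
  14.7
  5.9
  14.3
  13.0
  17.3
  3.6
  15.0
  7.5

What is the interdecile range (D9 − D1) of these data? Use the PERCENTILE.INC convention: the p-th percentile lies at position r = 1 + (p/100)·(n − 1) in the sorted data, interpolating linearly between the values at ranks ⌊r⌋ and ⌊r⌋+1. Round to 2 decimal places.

Sorted: 3.1, 3.6, 5.9, 7.5, 13.0, 14.3, 14.7, 15.0, 17.3, 17.7.
n = 10.
P10: r = 1.9; ranks 1–2 are 3.1, 3.6; interpolating gives 3.55.
P90: r = 9.1; ranks 9–10 are 17.3, 17.7; interpolating gives 17.34.
Difference: 17.34 − 3.55 = 13.79.

13.79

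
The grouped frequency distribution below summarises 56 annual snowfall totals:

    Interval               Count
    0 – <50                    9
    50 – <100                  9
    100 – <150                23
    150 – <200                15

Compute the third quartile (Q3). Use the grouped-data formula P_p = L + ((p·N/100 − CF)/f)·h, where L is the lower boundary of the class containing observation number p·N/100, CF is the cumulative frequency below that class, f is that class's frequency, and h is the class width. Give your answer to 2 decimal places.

153.33

N = 56; target position k = 75/100 · 56 = 42.
Cumulative frequencies: 9, 18, 41, 56.
Observation 42 falls in the class 150 – <200.
L = 150, CF = 41, f = 15, h = 50.
P75 = 150 + ((42 − 41)/15)·50 = 150 + 3.33333 = 153.333.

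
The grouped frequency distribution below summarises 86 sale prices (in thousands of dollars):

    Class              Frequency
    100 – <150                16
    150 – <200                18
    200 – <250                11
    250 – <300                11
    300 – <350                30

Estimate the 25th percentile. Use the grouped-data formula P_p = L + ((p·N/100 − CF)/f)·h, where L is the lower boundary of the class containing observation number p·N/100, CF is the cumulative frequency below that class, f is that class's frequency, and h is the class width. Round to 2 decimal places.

N = 86; target position k = 25/100 · 86 = 21.5.
Cumulative frequencies: 16, 34, 45, 56, 86.
Observation 21.5 falls in the class 150 – <200.
L = 150, CF = 16, f = 18, h = 50.
P25 = 150 + ((21.5 − 16)/18)·50 = 150 + 15.2778 = 165.278.

165.28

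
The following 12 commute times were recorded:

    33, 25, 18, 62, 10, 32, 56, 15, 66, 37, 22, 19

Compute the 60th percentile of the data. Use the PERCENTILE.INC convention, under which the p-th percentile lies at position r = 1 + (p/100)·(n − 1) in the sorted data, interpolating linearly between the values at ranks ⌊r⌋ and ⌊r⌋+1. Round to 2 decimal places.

32.60

Sorted: 10, 15, 18, 19, 22, 25, 32, 33, 37, 56, 62, 66.
n = 12.
r = 1 + (60/100)·(12 − 1) = 1 + 6.6 = 7.6.
Rank 7 is 32 and rank 8 is 33.
Interpolate: 32 + 0.6·(33 − 32) = 32 + 0.6·1 = 32.6.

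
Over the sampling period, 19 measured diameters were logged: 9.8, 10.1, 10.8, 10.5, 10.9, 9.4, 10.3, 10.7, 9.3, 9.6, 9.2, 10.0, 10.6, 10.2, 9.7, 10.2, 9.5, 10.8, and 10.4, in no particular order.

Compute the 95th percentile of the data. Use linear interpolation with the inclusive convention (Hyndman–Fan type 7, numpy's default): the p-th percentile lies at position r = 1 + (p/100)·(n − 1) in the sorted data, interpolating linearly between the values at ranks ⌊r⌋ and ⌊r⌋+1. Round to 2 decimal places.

10.81

Sorted: 9.2, 9.3, 9.4, 9.5, 9.6, 9.7, 9.8, 10.0, 10.1, 10.2, 10.2, 10.3, 10.4, 10.5, 10.6, 10.7, 10.8, 10.8, 10.9.
n = 19.
r = 1 + (95/100)·(19 − 1) = 1 + 17.1 = 18.1.
Rank 18 is 10.8 and rank 19 is 10.9.
Interpolate: 10.8 + 0.1·(10.9 − 10.8) = 10.8 + 0.1·0.1 = 10.81.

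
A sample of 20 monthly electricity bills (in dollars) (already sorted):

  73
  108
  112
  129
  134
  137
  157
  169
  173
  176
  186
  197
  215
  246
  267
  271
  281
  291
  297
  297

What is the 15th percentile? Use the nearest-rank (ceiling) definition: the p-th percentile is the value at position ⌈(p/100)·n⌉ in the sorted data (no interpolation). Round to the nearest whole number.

112

n = 20.
Position = ⌈15/100 · 20⌉ = ⌈3⌉ = 3.
The value at rank 3 is 112.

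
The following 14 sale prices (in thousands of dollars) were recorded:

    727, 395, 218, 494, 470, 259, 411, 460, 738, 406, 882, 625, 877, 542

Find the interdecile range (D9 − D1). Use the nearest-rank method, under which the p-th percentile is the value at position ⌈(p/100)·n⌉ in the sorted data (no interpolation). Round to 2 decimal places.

618.00

Sorted: 218, 259, 395, 406, 411, 460, 470, 494, 542, 625, 727, 738, 877, 882.
n = 14.
P10: rank ⌈10/100·14⌉ = 2 → 259.
P90: rank ⌈90/100·14⌉ = 13 → 877.
Difference: 877 − 259 = 618.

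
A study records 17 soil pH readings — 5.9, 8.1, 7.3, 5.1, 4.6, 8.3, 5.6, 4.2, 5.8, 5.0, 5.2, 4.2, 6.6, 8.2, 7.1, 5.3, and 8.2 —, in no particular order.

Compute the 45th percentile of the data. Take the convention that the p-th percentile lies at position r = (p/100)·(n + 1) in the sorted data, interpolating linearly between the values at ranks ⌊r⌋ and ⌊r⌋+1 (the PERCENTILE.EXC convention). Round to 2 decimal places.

Sorted: 4.2, 4.2, 4.6, 5.0, 5.1, 5.2, 5.3, 5.6, 5.8, 5.9, 6.6, 7.1, 7.3, 8.1, 8.2, 8.2, 8.3.
n = 17.
r = (45/100)·(17 + 1) = 8.1.
Rank 8 is 5.6 and rank 9 is 5.8.
Interpolate: 5.6 + 0.1·(5.8 − 5.6) = 5.6 + 0.1·0.2 = 5.62.

5.62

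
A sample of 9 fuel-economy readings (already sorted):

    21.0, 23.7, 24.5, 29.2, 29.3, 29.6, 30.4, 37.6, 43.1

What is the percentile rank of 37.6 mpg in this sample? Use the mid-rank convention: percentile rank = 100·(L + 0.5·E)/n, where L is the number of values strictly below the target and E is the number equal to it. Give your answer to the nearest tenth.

Count below 37.6: L = 7; count equal: E = 1; n = 9.
Percentile rank = 100·(7 + 0.5·1)/9 = 100·7.5/9 = 83.33.

83.3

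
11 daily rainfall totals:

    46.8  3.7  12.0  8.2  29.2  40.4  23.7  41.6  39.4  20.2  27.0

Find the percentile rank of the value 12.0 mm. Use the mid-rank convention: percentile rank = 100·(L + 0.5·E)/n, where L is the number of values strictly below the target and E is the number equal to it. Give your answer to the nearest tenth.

Sorted: 3.7, 8.2, 12.0, 20.2, 23.7, 27.0, 29.2, 39.4, 40.4, 41.6, 46.8.
Count below 12.0: L = 2; count equal: E = 1; n = 11.
Percentile rank = 100·(2 + 0.5·1)/11 = 100·2.5/11 = 22.73.

22.7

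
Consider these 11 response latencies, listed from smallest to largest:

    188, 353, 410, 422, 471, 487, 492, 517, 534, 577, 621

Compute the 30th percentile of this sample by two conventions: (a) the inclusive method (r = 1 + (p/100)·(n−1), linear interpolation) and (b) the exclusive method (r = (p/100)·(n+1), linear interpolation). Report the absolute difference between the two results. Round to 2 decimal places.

4.80

n = 11.
(a) r = 4 → value at rank 4 = 422.
(b) r = 3.6; between ranks 3 (410) and 4 (422): 417.2.
|422 − 417.2| = 4.8.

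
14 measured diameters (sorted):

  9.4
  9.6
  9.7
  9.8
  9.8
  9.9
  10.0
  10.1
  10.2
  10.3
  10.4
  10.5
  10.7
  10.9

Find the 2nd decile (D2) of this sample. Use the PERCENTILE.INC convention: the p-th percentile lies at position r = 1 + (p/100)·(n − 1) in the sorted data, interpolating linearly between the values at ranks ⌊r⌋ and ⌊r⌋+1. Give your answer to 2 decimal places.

n = 14.
r = 1 + (20/100)·(14 − 1) = 1 + 2.6 = 3.6.
Rank 3 is 9.7 and rank 4 is 9.8.
Interpolate: 9.7 + 0.6·(9.8 − 9.7) = 9.7 + 0.6·0.1 = 9.76.

9.76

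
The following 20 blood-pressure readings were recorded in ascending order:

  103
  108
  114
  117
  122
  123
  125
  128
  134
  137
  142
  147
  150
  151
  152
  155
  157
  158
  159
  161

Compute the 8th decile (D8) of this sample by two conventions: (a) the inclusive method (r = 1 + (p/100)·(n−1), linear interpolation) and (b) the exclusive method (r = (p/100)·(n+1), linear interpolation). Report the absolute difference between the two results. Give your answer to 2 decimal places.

n = 20.
(a) r = 16.2; between ranks 16 (155) and 17 (157): 155.4.
(b) r = 16.8; between ranks 16 (155) and 17 (157): 156.6.
|155.4 − 156.6| = 1.2.

1.20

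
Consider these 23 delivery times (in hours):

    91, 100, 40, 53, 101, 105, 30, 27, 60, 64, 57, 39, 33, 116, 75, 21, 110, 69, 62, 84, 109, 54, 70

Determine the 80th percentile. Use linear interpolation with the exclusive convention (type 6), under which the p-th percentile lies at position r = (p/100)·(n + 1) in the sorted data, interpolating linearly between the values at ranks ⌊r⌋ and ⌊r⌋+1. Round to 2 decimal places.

101.80

Sorted: 21, 27, 30, 33, 39, 40, 53, 54, 57, 60, 62, 64, 69, 70, 75, 84, 91, 100, 101, 105, 109, 110, 116.
n = 23.
r = (80/100)·(23 + 1) = 19.2.
Rank 19 is 101 and rank 20 is 105.
Interpolate: 101 + 0.2·(105 − 101) = 101 + 0.2·4 = 101.8.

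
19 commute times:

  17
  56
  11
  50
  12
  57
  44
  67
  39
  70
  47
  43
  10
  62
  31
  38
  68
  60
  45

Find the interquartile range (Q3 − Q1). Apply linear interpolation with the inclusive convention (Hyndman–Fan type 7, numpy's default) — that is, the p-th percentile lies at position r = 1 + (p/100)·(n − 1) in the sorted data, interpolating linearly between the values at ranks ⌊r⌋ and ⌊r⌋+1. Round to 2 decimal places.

Sorted: 10, 11, 12, 17, 31, 38, 39, 43, 44, 45, 47, 50, 56, 57, 60, 62, 67, 68, 70.
n = 19.
P25: r = 5.5; ranks 5–6 are 31, 38; interpolating gives 34.5.
P75: r = 14.5; ranks 14–15 are 57, 60; interpolating gives 58.5.
Difference: 58.5 − 34.5 = 24.

24.00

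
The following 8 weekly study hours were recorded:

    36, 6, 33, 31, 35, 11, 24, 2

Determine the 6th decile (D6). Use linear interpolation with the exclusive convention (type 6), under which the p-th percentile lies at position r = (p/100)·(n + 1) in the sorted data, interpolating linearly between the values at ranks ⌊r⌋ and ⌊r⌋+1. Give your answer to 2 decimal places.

Sorted: 2, 6, 11, 24, 31, 33, 35, 36.
n = 8.
r = (60/100)·(8 + 1) = 5.4.
Rank 5 is 31 and rank 6 is 33.
Interpolate: 31 + 0.4·(33 − 31) = 31 + 0.4·2 = 31.8.

31.80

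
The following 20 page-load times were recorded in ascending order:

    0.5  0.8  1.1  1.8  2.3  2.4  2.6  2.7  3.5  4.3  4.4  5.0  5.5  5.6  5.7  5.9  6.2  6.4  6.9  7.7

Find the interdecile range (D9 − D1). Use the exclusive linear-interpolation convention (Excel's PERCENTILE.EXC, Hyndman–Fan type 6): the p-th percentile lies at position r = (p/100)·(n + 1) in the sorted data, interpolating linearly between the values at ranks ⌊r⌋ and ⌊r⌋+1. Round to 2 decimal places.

6.02

n = 20.
P10: r = 2.1; ranks 2–3 are 0.8, 1.1; interpolating gives 0.83.
P90: r = 18.9; ranks 18–19 are 6.4, 6.9; interpolating gives 6.85.
Difference: 6.85 − 0.83 = 6.02.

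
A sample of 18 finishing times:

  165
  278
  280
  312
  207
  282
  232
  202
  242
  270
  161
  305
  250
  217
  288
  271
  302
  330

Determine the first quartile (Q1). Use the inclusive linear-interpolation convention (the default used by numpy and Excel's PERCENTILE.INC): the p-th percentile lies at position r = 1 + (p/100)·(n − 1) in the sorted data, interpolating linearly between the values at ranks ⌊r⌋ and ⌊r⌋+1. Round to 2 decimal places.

220.75

Sorted: 161, 165, 202, 207, 217, 232, 242, 250, 270, 271, 278, 280, 282, 288, 302, 305, 312, 330.
n = 18.
r = 1 + (25/100)·(18 − 1) = 1 + 4.25 = 5.25.
Rank 5 is 217 and rank 6 is 232.
Interpolate: 217 + 0.25·(232 − 217) = 217 + 0.25·15 = 220.75.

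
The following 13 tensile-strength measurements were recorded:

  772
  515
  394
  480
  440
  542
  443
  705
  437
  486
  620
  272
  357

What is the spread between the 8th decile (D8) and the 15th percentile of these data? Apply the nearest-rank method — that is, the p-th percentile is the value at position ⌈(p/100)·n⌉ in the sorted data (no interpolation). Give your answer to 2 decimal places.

Sorted: 272, 357, 394, 437, 440, 443, 480, 486, 515, 542, 620, 705, 772.
n = 13.
P15: rank ⌈15/100·13⌉ = 2 → 357.
P80: rank ⌈80/100·13⌉ = 11 → 620.
Difference: 620 − 357 = 263.

263.00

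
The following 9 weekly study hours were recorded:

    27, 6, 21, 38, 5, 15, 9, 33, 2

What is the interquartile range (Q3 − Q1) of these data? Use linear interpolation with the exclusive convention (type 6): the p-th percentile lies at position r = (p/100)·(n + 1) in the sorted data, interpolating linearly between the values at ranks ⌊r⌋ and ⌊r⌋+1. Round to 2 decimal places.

24.50

Sorted: 2, 5, 6, 9, 15, 21, 27, 33, 38.
n = 9.
P25: r = 2.5; ranks 2–3 are 5, 6; interpolating gives 5.5.
P75: r = 7.5; ranks 7–8 are 27, 33; interpolating gives 30.
Difference: 30 − 5.5 = 24.5.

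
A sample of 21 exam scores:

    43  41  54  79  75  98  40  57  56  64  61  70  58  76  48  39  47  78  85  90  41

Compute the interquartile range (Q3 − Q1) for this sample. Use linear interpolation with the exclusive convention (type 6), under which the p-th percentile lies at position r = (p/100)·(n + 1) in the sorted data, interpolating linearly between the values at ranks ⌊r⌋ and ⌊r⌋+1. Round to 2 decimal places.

32.00

Sorted: 39, 40, 41, 41, 43, 47, 48, 54, 56, 57, 58, 61, 64, 70, 75, 76, 78, 79, 85, 90, 98.
n = 21.
P25: r = 5.5; ranks 5–6 are 43, 47; interpolating gives 45.
P75: r = 16.5; ranks 16–17 are 76, 78; interpolating gives 77.
Difference: 77 − 45 = 32.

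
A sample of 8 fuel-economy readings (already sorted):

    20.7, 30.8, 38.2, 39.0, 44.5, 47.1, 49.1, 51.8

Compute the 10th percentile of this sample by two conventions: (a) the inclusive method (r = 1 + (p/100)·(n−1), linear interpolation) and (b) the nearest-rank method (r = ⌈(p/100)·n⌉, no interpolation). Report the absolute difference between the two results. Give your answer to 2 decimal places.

7.07

n = 8.
(a) r = 1.7; between ranks 1 (20.7) and 2 (30.8): 27.77.
(b) the nearest-rank method: rank 1 → 20.7.
|27.77 − 20.7| = 7.07.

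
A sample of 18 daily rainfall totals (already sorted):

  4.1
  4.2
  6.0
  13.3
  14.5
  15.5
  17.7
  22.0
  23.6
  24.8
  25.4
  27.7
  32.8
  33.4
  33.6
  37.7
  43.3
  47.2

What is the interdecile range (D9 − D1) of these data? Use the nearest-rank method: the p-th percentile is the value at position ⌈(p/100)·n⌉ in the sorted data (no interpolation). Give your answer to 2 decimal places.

39.10

n = 18.
P10: rank ⌈10/100·18⌉ = 2 → 4.2.
P90: rank ⌈90/100·18⌉ = 17 → 43.3.
Difference: 43.3 − 4.2 = 39.1.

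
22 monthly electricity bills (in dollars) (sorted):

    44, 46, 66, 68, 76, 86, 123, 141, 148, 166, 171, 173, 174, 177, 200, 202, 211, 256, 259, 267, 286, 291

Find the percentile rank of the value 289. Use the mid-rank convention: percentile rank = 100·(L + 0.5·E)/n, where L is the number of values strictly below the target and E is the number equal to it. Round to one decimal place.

Count below 289: L = 21; count equal: E = 0; n = 22.
Percentile rank = 100·(21 + 0.5·0)/22 = 100·21/22 = 95.45.

95.5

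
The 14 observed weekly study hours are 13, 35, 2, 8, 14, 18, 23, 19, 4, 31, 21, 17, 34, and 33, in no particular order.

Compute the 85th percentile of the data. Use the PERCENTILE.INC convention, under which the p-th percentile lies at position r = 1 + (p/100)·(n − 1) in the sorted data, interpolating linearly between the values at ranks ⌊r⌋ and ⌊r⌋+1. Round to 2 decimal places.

33.05

Sorted: 2, 4, 8, 13, 14, 17, 18, 19, 21, 23, 31, 33, 34, 35.
n = 14.
r = 1 + (85/100)·(14 − 1) = 1 + 11.05 = 12.05.
Rank 12 is 33 and rank 13 is 34.
Interpolate: 33 + 0.05·(34 − 33) = 33 + 0.05·1 = 33.05.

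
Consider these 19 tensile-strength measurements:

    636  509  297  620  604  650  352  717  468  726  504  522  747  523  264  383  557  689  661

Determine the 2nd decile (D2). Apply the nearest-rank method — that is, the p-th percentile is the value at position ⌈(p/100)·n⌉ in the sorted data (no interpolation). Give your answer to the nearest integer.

Sorted: 264, 297, 352, 383, 468, 504, 509, 522, 523, 557, 604, 620, 636, 650, 661, 689, 717, 726, 747.
n = 19.
Position = ⌈20/100 · 19⌉ = ⌈3.8⌉ = 4.
The value at rank 4 is 383.

383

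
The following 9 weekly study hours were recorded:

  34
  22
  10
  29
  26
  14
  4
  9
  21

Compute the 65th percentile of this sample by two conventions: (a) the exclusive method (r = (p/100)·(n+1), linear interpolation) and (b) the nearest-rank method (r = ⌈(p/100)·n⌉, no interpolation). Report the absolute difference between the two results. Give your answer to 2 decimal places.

2.00

Sorted: 4, 9, 10, 14, 21, 22, 26, 29, 34.
n = 9.
(a) r = 6.5; between ranks 6 (22) and 7 (26): 24.
(b) the nearest-rank method: rank 6 → 22.
|24 − 22| = 2.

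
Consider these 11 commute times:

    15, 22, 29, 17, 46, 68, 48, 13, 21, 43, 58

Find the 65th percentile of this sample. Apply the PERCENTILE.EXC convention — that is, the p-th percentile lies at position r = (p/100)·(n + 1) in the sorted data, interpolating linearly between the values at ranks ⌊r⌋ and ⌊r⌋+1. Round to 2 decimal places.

45.40

Sorted: 13, 15, 17, 21, 22, 29, 43, 46, 48, 58, 68.
n = 11.
r = (65/100)·(11 + 1) = 7.8.
Rank 7 is 43 and rank 8 is 46.
Interpolate: 43 + 0.8·(46 − 43) = 43 + 0.8·3 = 45.4.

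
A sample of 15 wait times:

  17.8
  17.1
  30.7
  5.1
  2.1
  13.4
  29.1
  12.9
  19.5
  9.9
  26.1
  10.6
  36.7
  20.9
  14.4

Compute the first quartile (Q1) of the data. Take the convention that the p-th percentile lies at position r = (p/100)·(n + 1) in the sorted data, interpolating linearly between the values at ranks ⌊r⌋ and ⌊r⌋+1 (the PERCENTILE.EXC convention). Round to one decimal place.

Sorted: 2.1, 5.1, 9.9, 10.6, 12.9, 13.4, 14.4, 17.1, 17.8, 19.5, 20.9, 26.1, 29.1, 30.7, 36.7.
n = 15.
r = (25/100)·(15 + 1) = 4.
r is an integer, so P25 is the value at rank 4: 10.6.

10.6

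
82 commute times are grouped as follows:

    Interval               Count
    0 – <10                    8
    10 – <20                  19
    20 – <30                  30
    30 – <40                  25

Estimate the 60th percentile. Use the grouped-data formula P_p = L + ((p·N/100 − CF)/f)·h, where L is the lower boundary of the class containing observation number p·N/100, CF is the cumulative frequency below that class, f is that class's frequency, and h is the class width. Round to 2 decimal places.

27.40

N = 82; target position k = 60/100 · 82 = 49.2.
Cumulative frequencies: 8, 27, 57, 82.
Observation 49.2 falls in the class 20 – <30.
L = 20, CF = 27, f = 30, h = 10.
P60 = 20 + ((49.2 − 27)/30)·10 = 20 + 7.4 = 27.4.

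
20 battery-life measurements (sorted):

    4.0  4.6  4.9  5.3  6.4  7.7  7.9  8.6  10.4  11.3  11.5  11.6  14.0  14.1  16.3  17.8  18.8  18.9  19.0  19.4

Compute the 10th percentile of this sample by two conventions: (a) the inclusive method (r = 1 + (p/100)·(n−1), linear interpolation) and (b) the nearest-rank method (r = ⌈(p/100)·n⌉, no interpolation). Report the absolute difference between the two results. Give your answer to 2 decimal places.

n = 20.
(a) r = 2.9; between ranks 2 (4.6) and 3 (4.9): 4.87.
(b) the nearest-rank method: rank 2 → 4.6.
|4.87 − 4.6| = 0.27.

0.27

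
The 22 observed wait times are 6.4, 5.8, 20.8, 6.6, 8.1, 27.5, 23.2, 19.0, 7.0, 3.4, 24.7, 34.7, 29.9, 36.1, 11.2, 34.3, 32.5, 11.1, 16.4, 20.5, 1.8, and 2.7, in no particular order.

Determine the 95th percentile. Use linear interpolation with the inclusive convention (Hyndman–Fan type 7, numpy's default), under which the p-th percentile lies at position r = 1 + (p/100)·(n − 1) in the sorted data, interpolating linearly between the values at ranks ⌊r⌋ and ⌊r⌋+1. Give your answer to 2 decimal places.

34.68

Sorted: 1.8, 2.7, 3.4, 5.8, 6.4, 6.6, 7.0, 8.1, 11.1, 11.2, 16.4, 19.0, 20.5, 20.8, 23.2, 24.7, 27.5, 29.9, 32.5, 34.3, 34.7, 36.1.
n = 22.
r = 1 + (95/100)·(22 − 1) = 1 + 19.95 = 20.95.
Rank 20 is 34.3 and rank 21 is 34.7.
Interpolate: 34.3 + 0.95·(34.7 − 34.3) = 34.3 + 0.95·0.4 = 34.68.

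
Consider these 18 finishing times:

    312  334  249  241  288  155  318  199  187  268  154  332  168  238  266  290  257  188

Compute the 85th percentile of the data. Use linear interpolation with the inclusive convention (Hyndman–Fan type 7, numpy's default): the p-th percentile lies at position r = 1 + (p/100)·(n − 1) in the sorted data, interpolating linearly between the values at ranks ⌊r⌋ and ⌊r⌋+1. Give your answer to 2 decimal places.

314.70

Sorted: 154, 155, 168, 187, 188, 199, 238, 241, 249, 257, 266, 268, 288, 290, 312, 318, 332, 334.
n = 18.
r = 1 + (85/100)·(18 − 1) = 1 + 14.45 = 15.45.
Rank 15 is 312 and rank 16 is 318.
Interpolate: 312 + 0.45·(318 − 312) = 312 + 0.45·6 = 314.7.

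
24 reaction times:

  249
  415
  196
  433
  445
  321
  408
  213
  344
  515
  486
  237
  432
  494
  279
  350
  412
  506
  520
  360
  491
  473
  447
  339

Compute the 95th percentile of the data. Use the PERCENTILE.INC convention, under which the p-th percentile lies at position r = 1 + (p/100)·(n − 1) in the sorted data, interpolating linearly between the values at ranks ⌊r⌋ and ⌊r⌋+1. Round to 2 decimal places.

513.65

Sorted: 196, 213, 237, 249, 279, 321, 339, 344, 350, 360, 408, 412, 415, 432, 433, 445, 447, 473, 486, 491, 494, 506, 515, 520.
n = 24.
r = 1 + (95/100)·(24 − 1) = 1 + 21.85 = 22.85.
Rank 22 is 506 and rank 23 is 515.
Interpolate: 506 + 0.85·(515 − 506) = 506 + 0.85·9 = 513.65.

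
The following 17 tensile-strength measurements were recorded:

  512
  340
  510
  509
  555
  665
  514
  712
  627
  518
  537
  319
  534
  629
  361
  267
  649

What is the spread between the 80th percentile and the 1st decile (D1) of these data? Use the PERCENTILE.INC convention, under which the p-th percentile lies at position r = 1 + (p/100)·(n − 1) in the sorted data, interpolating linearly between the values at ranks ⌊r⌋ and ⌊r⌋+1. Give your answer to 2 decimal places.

297.00

Sorted: 267, 319, 340, 361, 509, 510, 512, 514, 518, 534, 537, 555, 627, 629, 649, 665, 712.
n = 17.
P10: r = 2.6; ranks 2–3 are 319, 340; interpolating gives 331.6.
P80: r = 13.8; ranks 13–14 are 627, 629; interpolating gives 628.6.
Difference: 628.6 − 331.6 = 297.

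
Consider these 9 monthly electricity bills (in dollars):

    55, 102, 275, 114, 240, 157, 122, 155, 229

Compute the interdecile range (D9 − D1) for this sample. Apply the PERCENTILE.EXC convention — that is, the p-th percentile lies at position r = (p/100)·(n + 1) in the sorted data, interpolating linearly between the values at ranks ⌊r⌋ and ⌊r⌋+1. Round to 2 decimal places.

Sorted: 55, 102, 114, 122, 155, 157, 229, 240, 275.
n = 9.
P10: r = 1 (integer) → 55.
P90: r = 9 (integer) → 275.
Difference: 275 − 55 = 220.

220.00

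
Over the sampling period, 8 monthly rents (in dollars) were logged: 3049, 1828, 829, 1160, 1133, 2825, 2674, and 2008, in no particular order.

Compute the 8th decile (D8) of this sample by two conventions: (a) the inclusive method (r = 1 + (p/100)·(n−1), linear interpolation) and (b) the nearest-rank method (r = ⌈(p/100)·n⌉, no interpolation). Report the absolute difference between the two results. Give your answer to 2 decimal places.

Sorted: 829, 1133, 1160, 1828, 2008, 2674, 2825, 3049.
n = 8.
(a) r = 6.6; between ranks 6 (2674) and 7 (2825): 2764.6.
(b) the nearest-rank method: rank 7 → 2825.
|2764.6 − 2825| = 60.4.

60.40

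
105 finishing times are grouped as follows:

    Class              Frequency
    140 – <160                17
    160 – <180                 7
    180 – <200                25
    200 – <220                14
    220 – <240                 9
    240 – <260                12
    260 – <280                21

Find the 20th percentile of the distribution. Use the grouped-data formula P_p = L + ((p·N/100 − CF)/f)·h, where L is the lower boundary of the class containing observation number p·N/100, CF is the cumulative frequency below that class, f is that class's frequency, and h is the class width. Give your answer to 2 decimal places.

N = 105; target position k = 20/100 · 105 = 21.
Cumulative frequencies: 17, 24, 49, 63, 72, 84, 105.
Observation 21 falls in the class 160 – <180.
L = 160, CF = 17, f = 7, h = 20.
P20 = 160 + ((21 − 17)/7)·20 = 160 + 11.4286 = 171.429.

171.43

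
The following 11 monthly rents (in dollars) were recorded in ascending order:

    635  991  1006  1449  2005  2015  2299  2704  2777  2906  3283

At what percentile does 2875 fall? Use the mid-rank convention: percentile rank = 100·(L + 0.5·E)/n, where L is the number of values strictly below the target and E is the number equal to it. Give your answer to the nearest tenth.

81.8

Count below 2875: L = 9; count equal: E = 0; n = 11.
Percentile rank = 100·(9 + 0.5·0)/11 = 100·9/11 = 81.82.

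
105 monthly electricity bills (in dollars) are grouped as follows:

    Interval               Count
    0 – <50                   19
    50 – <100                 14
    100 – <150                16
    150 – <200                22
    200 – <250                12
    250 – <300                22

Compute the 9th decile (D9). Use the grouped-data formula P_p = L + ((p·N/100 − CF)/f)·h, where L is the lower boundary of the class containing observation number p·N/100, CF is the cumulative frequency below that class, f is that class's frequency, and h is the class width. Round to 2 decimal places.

N = 105; target position k = 90/100 · 105 = 94.5.
Cumulative frequencies: 19, 33, 49, 71, 83, 105.
Observation 94.5 falls in the class 250 – <300.
L = 250, CF = 83, f = 22, h = 50.
P90 = 250 + ((94.5 − 83)/22)·50 = 250 + 26.1364 = 276.136.

276.14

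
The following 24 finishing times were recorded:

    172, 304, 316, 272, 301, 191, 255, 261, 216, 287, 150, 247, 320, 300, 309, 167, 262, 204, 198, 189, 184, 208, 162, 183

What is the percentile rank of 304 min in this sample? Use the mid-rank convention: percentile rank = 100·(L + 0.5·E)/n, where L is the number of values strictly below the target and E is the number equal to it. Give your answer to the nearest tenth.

Sorted: 150, 162, 167, 172, 183, 184, 189, 191, 198, 204, 208, 216, 247, 255, 261, 262, 272, 287, 300, 301, 304, 309, 316, 320.
Count below 304: L = 20; count equal: E = 1; n = 24.
Percentile rank = 100·(20 + 0.5·1)/24 = 100·20.5/24 = 85.42.

85.4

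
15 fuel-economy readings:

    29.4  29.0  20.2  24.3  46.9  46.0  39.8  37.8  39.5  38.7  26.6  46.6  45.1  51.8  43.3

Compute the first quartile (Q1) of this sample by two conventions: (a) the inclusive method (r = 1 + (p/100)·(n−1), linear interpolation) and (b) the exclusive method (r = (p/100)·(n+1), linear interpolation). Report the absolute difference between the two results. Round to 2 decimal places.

0.20

Sorted: 20.2, 24.3, 26.6, 29.0, 29.4, 37.8, 38.7, 39.5, 39.8, 43.3, 45.1, 46.0, 46.6, 46.9, 51.8.
n = 15.
(a) r = 4.5; between ranks 4 (29.0) and 5 (29.4): 29.2.
(b) r = 4 → value at rank 4 = 29.
|29.2 − 29| = 0.2.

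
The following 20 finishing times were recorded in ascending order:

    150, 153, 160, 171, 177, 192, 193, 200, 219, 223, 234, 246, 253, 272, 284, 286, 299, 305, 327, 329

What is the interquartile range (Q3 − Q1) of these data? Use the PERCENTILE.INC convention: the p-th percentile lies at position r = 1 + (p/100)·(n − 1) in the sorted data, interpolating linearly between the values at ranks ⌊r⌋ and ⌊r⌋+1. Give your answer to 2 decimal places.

96.25

n = 20.
P25: r = 5.75; ranks 5–6 are 177, 192; interpolating gives 188.25.
P75: r = 15.25; ranks 15–16 are 284, 286; interpolating gives 284.5.
Difference: 284.5 − 188.25 = 96.25.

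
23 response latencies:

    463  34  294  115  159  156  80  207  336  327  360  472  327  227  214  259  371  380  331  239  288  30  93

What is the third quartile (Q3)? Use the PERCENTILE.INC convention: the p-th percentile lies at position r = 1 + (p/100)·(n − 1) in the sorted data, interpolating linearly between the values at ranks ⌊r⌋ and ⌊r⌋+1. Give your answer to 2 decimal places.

Sorted: 30, 34, 80, 93, 115, 156, 159, 207, 214, 227, 239, 259, 288, 294, 327, 327, 331, 336, 360, 371, 380, 463, 472.
n = 23.
r = 1 + (75/100)·(23 − 1) = 1 + 16.5 = 17.5.
Rank 17 is 331 and rank 18 is 336.
Interpolate: 331 + 0.5·(336 − 331) = 331 + 0.5·5 = 333.5.

333.50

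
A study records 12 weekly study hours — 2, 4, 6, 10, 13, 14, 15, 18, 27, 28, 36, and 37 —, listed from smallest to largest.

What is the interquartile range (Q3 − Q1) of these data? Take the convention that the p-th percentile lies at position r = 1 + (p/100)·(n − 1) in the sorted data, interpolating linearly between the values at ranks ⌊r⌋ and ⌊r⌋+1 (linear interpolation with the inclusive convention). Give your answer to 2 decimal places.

18.25

n = 12.
P25: r = 3.75; ranks 3–4 are 6, 10; interpolating gives 9.
P75: r = 9.25; ranks 9–10 are 27, 28; interpolating gives 27.25.
Difference: 27.25 − 9 = 18.25.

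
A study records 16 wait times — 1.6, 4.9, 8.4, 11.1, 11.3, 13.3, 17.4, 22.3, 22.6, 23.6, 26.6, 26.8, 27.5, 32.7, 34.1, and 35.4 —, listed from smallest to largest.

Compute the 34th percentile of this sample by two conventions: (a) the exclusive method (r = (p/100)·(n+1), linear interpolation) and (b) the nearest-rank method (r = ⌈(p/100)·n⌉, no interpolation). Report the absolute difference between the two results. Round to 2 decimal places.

n = 16.
(a) r = 5.78; between ranks 5 (11.3) and 6 (13.3): 12.86.
(b) the nearest-rank method: rank 6 → 13.3.
|12.86 − 13.3| = 0.44.

0.44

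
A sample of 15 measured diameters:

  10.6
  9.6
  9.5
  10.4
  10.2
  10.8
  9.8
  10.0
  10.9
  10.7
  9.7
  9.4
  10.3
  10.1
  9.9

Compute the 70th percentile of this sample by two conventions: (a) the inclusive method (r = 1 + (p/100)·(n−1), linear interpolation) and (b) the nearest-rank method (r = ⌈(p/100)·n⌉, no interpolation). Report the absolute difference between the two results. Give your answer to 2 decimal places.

0.02

Sorted: 9.4, 9.5, 9.6, 9.7, 9.8, 9.9, 10.0, 10.1, 10.2, 10.3, 10.4, 10.6, 10.7, 10.8, 10.9.
n = 15.
(a) r = 10.8; between ranks 10 (10.3) and 11 (10.4): 10.38.
(b) the nearest-rank method: rank 11 → 10.4.
|10.38 − 10.4| = 0.02.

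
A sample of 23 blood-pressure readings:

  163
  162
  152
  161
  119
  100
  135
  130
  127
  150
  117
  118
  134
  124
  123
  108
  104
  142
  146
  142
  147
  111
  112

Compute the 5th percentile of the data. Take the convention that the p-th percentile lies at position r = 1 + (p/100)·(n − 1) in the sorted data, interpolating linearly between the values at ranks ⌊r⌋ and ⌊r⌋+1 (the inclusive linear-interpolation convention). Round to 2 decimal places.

104.40

Sorted: 100, 104, 108, 111, 112, 117, 118, 119, 123, 124, 127, 130, 134, 135, 142, 142, 146, 147, 150, 152, 161, 162, 163.
n = 23.
r = 1 + (5/100)·(23 − 1) = 1 + 1.1 = 2.1.
Rank 2 is 104 and rank 3 is 108.
Interpolate: 104 + 0.1·(108 − 104) = 104 + 0.1·4 = 104.4.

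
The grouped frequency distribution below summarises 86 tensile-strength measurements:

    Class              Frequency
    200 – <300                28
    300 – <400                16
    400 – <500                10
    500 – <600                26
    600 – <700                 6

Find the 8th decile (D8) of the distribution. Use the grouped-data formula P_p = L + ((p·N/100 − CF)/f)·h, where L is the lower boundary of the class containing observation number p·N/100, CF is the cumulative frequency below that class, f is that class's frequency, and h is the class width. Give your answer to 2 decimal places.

N = 86; target position k = 80/100 · 86 = 68.8.
Cumulative frequencies: 28, 44, 54, 80, 86.
Observation 68.8 falls in the class 500 – <600.
L = 500, CF = 54, f = 26, h = 100.
P80 = 500 + ((68.8 − 54)/26)·100 = 500 + 56.9231 = 556.923.

556.92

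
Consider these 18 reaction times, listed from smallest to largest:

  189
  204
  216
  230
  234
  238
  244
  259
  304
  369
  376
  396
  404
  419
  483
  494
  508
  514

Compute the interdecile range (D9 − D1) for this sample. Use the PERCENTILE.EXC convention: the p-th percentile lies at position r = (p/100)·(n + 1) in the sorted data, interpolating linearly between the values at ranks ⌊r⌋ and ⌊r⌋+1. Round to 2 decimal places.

n = 18.
P10: r = 1.9; ranks 1–2 are 189, 204; interpolating gives 202.5.
P90: r = 17.1; ranks 17–18 are 508, 514; interpolating gives 508.6.
Difference: 508.6 − 202.5 = 306.1.

306.10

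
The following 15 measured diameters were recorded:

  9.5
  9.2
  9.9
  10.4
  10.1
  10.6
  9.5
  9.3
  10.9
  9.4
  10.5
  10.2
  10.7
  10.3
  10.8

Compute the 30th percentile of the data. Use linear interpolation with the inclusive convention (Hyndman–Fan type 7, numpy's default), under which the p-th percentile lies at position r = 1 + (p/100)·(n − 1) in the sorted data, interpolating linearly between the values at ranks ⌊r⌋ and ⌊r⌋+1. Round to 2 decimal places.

Sorted: 9.2, 9.3, 9.4, 9.5, 9.5, 9.9, 10.1, 10.2, 10.3, 10.4, 10.5, 10.6, 10.7, 10.8, 10.9.
n = 15.
r = 1 + (30/100)·(15 − 1) = 1 + 4.2 = 5.2.
Rank 5 is 9.5 and rank 6 is 9.9.
Interpolate: 9.5 + 0.2·(9.9 − 9.5) = 9.5 + 0.2·0.4 = 9.58.

9.58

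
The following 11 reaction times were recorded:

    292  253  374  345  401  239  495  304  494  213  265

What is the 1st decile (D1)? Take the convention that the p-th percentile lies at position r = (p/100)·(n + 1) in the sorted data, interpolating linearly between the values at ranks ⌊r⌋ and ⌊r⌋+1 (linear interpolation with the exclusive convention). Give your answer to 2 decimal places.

218.20

Sorted: 213, 239, 253, 265, 292, 304, 345, 374, 401, 494, 495.
n = 11.
r = (10/100)·(11 + 1) = 1.2.
Rank 1 is 213 and rank 2 is 239.
Interpolate: 213 + 0.2·(239 − 213) = 213 + 0.2·26 = 218.2.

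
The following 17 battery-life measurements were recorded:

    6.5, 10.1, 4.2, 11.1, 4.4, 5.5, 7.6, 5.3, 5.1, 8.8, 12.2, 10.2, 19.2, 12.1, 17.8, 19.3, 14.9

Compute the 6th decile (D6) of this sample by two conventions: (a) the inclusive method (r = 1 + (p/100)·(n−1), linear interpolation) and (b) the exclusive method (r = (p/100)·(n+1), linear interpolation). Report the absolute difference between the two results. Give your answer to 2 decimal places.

0.18

Sorted: 4.2, 4.4, 5.1, 5.3, 5.5, 6.5, 7.6, 8.8, 10.1, 10.2, 11.1, 12.1, 12.2, 14.9, 17.8, 19.2, 19.3.
n = 17.
(a) r = 10.6; between ranks 10 (10.2) and 11 (11.1): 10.74.
(b) r = 10.8; between ranks 10 (10.2) and 11 (11.1): 10.92.
|10.74 − 10.92| = 0.18.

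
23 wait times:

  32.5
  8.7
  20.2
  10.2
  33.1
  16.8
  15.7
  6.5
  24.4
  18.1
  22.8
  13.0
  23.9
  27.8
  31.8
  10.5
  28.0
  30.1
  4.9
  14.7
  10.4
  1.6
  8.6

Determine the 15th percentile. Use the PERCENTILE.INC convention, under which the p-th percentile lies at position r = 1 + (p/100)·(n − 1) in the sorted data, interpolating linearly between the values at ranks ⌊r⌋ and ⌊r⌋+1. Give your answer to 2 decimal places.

8.63

Sorted: 1.6, 4.9, 6.5, 8.6, 8.7, 10.2, 10.4, 10.5, 13.0, 14.7, 15.7, 16.8, 18.1, 20.2, 22.8, 23.9, 24.4, 27.8, 28.0, 30.1, 31.8, 32.5, 33.1.
n = 23.
r = 1 + (15/100)·(23 − 1) = 1 + 3.3 = 4.3.
Rank 4 is 8.6 and rank 5 is 8.7.
Interpolate: 8.6 + 0.3·(8.7 − 8.6) = 8.6 + 0.3·0.1 = 8.63.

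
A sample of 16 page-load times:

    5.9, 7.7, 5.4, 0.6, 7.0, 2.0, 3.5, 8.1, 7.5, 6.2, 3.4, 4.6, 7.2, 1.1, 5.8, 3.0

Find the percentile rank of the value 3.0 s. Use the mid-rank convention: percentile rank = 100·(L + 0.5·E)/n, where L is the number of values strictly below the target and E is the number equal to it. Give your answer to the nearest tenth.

Sorted: 0.6, 1.1, 2.0, 3.0, 3.4, 3.5, 4.6, 5.4, 5.8, 5.9, 6.2, 7.0, 7.2, 7.5, 7.7, 8.1.
Count below 3.0: L = 3; count equal: E = 1; n = 16.
Percentile rank = 100·(3 + 0.5·1)/16 = 100·3.5/16 = 21.88.

21.9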